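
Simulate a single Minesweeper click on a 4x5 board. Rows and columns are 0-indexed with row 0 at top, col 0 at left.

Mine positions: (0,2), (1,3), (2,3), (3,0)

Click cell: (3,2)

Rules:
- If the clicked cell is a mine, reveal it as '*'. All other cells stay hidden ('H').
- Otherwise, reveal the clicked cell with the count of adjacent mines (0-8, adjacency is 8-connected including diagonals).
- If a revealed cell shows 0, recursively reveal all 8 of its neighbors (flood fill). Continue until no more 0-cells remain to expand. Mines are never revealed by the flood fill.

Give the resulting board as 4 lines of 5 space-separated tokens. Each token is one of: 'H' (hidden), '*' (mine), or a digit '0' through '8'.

H H H H H
H H H H H
H H H H H
H H 1 H H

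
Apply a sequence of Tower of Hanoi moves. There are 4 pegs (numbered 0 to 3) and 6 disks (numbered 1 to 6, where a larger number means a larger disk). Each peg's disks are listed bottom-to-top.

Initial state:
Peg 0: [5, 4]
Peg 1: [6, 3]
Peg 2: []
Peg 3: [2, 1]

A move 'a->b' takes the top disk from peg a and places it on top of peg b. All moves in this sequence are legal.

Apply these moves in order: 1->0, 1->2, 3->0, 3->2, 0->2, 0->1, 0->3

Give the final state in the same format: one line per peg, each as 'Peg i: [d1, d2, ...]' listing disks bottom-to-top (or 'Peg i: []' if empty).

Answer: Peg 0: [5]
Peg 1: [3]
Peg 2: [6, 2, 1]
Peg 3: [4]

Derivation:
After move 1 (1->0):
Peg 0: [5, 4, 3]
Peg 1: [6]
Peg 2: []
Peg 3: [2, 1]

After move 2 (1->2):
Peg 0: [5, 4, 3]
Peg 1: []
Peg 2: [6]
Peg 3: [2, 1]

After move 3 (3->0):
Peg 0: [5, 4, 3, 1]
Peg 1: []
Peg 2: [6]
Peg 3: [2]

After move 4 (3->2):
Peg 0: [5, 4, 3, 1]
Peg 1: []
Peg 2: [6, 2]
Peg 3: []

After move 5 (0->2):
Peg 0: [5, 4, 3]
Peg 1: []
Peg 2: [6, 2, 1]
Peg 3: []

After move 6 (0->1):
Peg 0: [5, 4]
Peg 1: [3]
Peg 2: [6, 2, 1]
Peg 3: []

After move 7 (0->3):
Peg 0: [5]
Peg 1: [3]
Peg 2: [6, 2, 1]
Peg 3: [4]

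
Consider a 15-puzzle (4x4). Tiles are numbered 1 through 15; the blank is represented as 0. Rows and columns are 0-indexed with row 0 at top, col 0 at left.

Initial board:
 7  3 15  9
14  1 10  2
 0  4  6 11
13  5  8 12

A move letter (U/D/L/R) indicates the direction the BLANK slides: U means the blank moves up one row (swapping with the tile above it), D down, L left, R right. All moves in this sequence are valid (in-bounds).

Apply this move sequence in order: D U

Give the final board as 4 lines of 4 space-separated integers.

After move 1 (D):
 7  3 15  9
14  1 10  2
13  4  6 11
 0  5  8 12

After move 2 (U):
 7  3 15  9
14  1 10  2
 0  4  6 11
13  5  8 12

Answer:  7  3 15  9
14  1 10  2
 0  4  6 11
13  5  8 12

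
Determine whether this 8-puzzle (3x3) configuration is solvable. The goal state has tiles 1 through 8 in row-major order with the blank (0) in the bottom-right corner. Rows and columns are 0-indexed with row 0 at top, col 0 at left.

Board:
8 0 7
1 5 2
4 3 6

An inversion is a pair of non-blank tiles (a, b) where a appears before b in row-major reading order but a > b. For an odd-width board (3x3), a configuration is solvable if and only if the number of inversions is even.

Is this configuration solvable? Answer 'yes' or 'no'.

Inversions (pairs i<j in row-major order where tile[i] > tile[j] > 0): 17
17 is odd, so the puzzle is not solvable.

Answer: no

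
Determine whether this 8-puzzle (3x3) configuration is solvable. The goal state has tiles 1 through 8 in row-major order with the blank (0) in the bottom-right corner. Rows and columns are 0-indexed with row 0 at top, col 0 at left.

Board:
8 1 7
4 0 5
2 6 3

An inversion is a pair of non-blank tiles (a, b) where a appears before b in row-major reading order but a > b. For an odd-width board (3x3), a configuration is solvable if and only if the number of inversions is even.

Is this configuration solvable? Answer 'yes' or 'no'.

Inversions (pairs i<j in row-major order where tile[i] > tile[j] > 0): 17
17 is odd, so the puzzle is not solvable.

Answer: no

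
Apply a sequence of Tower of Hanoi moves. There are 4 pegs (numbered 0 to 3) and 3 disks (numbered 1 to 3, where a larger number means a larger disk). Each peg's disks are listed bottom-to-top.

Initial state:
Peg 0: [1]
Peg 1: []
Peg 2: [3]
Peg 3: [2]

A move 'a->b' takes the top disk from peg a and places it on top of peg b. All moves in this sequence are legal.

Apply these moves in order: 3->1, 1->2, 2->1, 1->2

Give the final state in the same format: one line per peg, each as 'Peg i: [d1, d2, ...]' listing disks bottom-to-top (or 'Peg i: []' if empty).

After move 1 (3->1):
Peg 0: [1]
Peg 1: [2]
Peg 2: [3]
Peg 3: []

After move 2 (1->2):
Peg 0: [1]
Peg 1: []
Peg 2: [3, 2]
Peg 3: []

After move 3 (2->1):
Peg 0: [1]
Peg 1: [2]
Peg 2: [3]
Peg 3: []

After move 4 (1->2):
Peg 0: [1]
Peg 1: []
Peg 2: [3, 2]
Peg 3: []

Answer: Peg 0: [1]
Peg 1: []
Peg 2: [3, 2]
Peg 3: []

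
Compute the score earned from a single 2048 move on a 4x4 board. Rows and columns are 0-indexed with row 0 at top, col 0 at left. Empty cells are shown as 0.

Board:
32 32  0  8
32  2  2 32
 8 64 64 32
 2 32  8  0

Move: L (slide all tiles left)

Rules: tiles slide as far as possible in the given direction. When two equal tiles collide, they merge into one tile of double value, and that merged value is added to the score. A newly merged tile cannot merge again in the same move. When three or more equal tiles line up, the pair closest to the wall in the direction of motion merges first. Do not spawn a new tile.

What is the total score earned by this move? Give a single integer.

Answer: 196

Derivation:
Slide left:
row 0: [32, 32, 0, 8] -> [64, 8, 0, 0]  score +64 (running 64)
row 1: [32, 2, 2, 32] -> [32, 4, 32, 0]  score +4 (running 68)
row 2: [8, 64, 64, 32] -> [8, 128, 32, 0]  score +128 (running 196)
row 3: [2, 32, 8, 0] -> [2, 32, 8, 0]  score +0 (running 196)
Board after move:
 64   8   0   0
 32   4  32   0
  8 128  32   0
  2  32   8   0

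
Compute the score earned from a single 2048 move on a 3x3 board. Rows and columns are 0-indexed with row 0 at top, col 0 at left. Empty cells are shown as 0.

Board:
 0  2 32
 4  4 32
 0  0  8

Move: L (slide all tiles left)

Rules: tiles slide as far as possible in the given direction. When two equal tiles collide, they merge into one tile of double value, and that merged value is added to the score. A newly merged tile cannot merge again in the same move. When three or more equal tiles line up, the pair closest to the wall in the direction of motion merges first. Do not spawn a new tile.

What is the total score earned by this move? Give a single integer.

Slide left:
row 0: [0, 2, 32] -> [2, 32, 0]  score +0 (running 0)
row 1: [4, 4, 32] -> [8, 32, 0]  score +8 (running 8)
row 2: [0, 0, 8] -> [8, 0, 0]  score +0 (running 8)
Board after move:
 2 32  0
 8 32  0
 8  0  0

Answer: 8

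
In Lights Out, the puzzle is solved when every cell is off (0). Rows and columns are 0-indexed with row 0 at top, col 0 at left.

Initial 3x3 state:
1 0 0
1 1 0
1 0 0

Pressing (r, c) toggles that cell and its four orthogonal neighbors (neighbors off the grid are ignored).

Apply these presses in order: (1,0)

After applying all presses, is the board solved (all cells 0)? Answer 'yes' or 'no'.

Answer: yes

Derivation:
After press 1 at (1,0):
0 0 0
0 0 0
0 0 0

Lights still on: 0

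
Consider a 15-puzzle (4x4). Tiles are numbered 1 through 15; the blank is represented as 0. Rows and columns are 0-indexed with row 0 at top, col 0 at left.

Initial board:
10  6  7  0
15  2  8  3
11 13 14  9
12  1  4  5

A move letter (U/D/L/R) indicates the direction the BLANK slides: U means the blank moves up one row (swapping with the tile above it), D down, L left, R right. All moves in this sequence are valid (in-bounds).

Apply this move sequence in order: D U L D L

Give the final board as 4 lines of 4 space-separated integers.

Answer: 10  6  8  7
15  0  2  3
11 13 14  9
12  1  4  5

Derivation:
After move 1 (D):
10  6  7  3
15  2  8  0
11 13 14  9
12  1  4  5

After move 2 (U):
10  6  7  0
15  2  8  3
11 13 14  9
12  1  4  5

After move 3 (L):
10  6  0  7
15  2  8  3
11 13 14  9
12  1  4  5

After move 4 (D):
10  6  8  7
15  2  0  3
11 13 14  9
12  1  4  5

After move 5 (L):
10  6  8  7
15  0  2  3
11 13 14  9
12  1  4  5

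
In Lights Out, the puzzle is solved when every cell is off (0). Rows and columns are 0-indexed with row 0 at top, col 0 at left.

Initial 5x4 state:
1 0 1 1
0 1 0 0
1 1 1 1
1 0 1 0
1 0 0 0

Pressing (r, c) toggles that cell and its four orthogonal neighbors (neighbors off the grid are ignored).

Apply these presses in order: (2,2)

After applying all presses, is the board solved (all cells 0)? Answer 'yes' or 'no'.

After press 1 at (2,2):
1 0 1 1
0 1 1 0
1 0 0 0
1 0 0 0
1 0 0 0

Lights still on: 8

Answer: no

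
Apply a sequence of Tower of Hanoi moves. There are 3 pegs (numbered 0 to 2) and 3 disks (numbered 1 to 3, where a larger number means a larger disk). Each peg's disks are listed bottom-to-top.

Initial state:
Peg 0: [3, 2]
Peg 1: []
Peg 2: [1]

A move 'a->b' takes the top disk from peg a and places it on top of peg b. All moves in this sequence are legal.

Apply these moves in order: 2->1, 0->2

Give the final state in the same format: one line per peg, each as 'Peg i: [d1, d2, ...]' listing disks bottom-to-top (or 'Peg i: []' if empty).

Answer: Peg 0: [3]
Peg 1: [1]
Peg 2: [2]

Derivation:
After move 1 (2->1):
Peg 0: [3, 2]
Peg 1: [1]
Peg 2: []

After move 2 (0->2):
Peg 0: [3]
Peg 1: [1]
Peg 2: [2]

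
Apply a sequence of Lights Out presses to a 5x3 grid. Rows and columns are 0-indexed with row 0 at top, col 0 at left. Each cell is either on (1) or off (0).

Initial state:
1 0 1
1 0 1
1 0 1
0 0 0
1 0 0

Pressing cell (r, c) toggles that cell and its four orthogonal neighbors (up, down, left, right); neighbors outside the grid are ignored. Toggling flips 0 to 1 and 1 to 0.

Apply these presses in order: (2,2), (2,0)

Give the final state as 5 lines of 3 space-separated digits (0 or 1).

After press 1 at (2,2):
1 0 1
1 0 0
1 1 0
0 0 1
1 0 0

After press 2 at (2,0):
1 0 1
0 0 0
0 0 0
1 0 1
1 0 0

Answer: 1 0 1
0 0 0
0 0 0
1 0 1
1 0 0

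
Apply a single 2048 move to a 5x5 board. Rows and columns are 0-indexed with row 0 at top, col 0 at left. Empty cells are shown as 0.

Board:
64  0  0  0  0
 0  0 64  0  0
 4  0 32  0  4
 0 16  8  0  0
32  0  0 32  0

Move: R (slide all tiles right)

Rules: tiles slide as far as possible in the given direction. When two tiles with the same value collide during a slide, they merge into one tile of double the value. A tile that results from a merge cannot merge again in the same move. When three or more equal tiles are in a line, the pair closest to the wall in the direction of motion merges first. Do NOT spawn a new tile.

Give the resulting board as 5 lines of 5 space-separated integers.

Answer:  0  0  0  0 64
 0  0  0  0 64
 0  0  4 32  4
 0  0  0 16  8
 0  0  0  0 64

Derivation:
Slide right:
row 0: [64, 0, 0, 0, 0] -> [0, 0, 0, 0, 64]
row 1: [0, 0, 64, 0, 0] -> [0, 0, 0, 0, 64]
row 2: [4, 0, 32, 0, 4] -> [0, 0, 4, 32, 4]
row 3: [0, 16, 8, 0, 0] -> [0, 0, 0, 16, 8]
row 4: [32, 0, 0, 32, 0] -> [0, 0, 0, 0, 64]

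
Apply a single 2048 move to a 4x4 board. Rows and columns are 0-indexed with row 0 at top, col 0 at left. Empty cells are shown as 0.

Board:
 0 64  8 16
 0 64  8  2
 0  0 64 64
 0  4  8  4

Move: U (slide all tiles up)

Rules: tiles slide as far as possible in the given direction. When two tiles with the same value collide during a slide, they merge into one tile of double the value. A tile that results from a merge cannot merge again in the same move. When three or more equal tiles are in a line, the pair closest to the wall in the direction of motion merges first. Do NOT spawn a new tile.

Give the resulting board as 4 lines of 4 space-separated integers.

Slide up:
col 0: [0, 0, 0, 0] -> [0, 0, 0, 0]
col 1: [64, 64, 0, 4] -> [128, 4, 0, 0]
col 2: [8, 8, 64, 8] -> [16, 64, 8, 0]
col 3: [16, 2, 64, 4] -> [16, 2, 64, 4]

Answer:   0 128  16  16
  0   4  64   2
  0   0   8  64
  0   0   0   4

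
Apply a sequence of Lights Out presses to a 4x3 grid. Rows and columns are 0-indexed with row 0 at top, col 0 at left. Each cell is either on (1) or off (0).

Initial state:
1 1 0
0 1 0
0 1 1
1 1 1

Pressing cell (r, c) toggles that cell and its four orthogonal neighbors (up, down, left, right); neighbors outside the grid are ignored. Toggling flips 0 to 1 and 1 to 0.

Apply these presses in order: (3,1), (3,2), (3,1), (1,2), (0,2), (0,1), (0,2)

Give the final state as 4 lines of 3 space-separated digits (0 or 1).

Answer: 0 0 0
0 1 1
0 1 1
1 0 0

Derivation:
After press 1 at (3,1):
1 1 0
0 1 0
0 0 1
0 0 0

After press 2 at (3,2):
1 1 0
0 1 0
0 0 0
0 1 1

After press 3 at (3,1):
1 1 0
0 1 0
0 1 0
1 0 0

After press 4 at (1,2):
1 1 1
0 0 1
0 1 1
1 0 0

After press 5 at (0,2):
1 0 0
0 0 0
0 1 1
1 0 0

After press 6 at (0,1):
0 1 1
0 1 0
0 1 1
1 0 0

After press 7 at (0,2):
0 0 0
0 1 1
0 1 1
1 0 0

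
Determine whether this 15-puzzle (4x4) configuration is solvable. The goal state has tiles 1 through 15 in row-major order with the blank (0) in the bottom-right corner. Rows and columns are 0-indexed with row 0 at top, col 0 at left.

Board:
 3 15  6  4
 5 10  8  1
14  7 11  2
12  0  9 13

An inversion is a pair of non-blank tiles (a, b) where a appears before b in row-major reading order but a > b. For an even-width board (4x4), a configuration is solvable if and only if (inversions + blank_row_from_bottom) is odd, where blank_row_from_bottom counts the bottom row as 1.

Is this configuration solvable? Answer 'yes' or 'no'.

Inversions: 41
Blank is in row 3 (0-indexed from top), which is row 1 counting from the bottom (bottom = 1).
41 + 1 = 42, which is even, so the puzzle is not solvable.

Answer: no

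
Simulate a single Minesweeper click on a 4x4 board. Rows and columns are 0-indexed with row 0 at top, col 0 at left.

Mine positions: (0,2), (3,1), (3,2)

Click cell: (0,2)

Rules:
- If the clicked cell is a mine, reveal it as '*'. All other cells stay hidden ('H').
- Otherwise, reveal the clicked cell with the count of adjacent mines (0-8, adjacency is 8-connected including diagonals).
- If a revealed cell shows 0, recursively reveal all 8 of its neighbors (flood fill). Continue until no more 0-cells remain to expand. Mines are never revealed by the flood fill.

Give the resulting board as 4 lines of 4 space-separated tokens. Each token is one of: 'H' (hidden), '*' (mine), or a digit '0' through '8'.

H H * H
H H H H
H H H H
H H H H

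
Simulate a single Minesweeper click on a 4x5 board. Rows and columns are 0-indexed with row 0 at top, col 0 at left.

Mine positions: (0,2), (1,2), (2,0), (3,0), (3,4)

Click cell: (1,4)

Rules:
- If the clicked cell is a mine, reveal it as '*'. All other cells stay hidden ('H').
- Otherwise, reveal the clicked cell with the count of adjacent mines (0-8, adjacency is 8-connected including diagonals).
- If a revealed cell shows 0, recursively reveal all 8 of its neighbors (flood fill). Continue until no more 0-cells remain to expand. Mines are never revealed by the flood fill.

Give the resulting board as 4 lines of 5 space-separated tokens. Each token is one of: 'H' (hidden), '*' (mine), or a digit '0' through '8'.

H H H 2 0
H H H 2 0
H H H 2 1
H H H H H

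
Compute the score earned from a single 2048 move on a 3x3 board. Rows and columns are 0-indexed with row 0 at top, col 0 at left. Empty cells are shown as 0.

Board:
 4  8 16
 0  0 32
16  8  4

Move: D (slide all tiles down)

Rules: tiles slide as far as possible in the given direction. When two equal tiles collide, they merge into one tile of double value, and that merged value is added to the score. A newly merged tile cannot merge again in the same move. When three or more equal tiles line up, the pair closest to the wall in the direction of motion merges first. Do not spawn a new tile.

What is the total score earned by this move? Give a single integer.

Slide down:
col 0: [4, 0, 16] -> [0, 4, 16]  score +0 (running 0)
col 1: [8, 0, 8] -> [0, 0, 16]  score +16 (running 16)
col 2: [16, 32, 4] -> [16, 32, 4]  score +0 (running 16)
Board after move:
 0  0 16
 4  0 32
16 16  4

Answer: 16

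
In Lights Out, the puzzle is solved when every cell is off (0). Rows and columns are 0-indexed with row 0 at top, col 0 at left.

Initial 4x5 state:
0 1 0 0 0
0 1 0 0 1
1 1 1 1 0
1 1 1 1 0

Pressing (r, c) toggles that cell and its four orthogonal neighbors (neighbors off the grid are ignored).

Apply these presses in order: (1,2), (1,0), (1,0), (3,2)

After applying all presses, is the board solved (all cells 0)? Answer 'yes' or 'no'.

After press 1 at (1,2):
0 1 1 0 0
0 0 1 1 1
1 1 0 1 0
1 1 1 1 0

After press 2 at (1,0):
1 1 1 0 0
1 1 1 1 1
0 1 0 1 0
1 1 1 1 0

After press 3 at (1,0):
0 1 1 0 0
0 0 1 1 1
1 1 0 1 0
1 1 1 1 0

After press 4 at (3,2):
0 1 1 0 0
0 0 1 1 1
1 1 1 1 0
1 0 0 0 0

Lights still on: 10

Answer: no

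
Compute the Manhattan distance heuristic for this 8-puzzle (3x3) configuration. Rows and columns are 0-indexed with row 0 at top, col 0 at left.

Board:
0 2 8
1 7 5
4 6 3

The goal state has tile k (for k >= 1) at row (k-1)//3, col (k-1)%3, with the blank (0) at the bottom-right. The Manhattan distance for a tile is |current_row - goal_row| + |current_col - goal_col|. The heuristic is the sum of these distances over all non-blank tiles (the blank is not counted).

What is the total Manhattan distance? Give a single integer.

Tile 2: (0,1)->(0,1) = 0
Tile 8: (0,2)->(2,1) = 3
Tile 1: (1,0)->(0,0) = 1
Tile 7: (1,1)->(2,0) = 2
Tile 5: (1,2)->(1,1) = 1
Tile 4: (2,0)->(1,0) = 1
Tile 6: (2,1)->(1,2) = 2
Tile 3: (2,2)->(0,2) = 2
Sum: 0 + 3 + 1 + 2 + 1 + 1 + 2 + 2 = 12

Answer: 12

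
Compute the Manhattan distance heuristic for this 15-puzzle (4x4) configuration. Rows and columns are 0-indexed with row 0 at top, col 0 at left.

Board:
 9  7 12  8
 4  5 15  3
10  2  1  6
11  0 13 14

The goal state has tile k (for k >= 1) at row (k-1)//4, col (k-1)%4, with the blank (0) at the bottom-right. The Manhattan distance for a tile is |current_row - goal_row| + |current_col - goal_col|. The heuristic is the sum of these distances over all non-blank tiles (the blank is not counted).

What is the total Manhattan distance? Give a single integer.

Tile 9: (0,0)->(2,0) = 2
Tile 7: (0,1)->(1,2) = 2
Tile 12: (0,2)->(2,3) = 3
Tile 8: (0,3)->(1,3) = 1
Tile 4: (1,0)->(0,3) = 4
Tile 5: (1,1)->(1,0) = 1
Tile 15: (1,2)->(3,2) = 2
Tile 3: (1,3)->(0,2) = 2
Tile 10: (2,0)->(2,1) = 1
Tile 2: (2,1)->(0,1) = 2
Tile 1: (2,2)->(0,0) = 4
Tile 6: (2,3)->(1,1) = 3
Tile 11: (3,0)->(2,2) = 3
Tile 13: (3,2)->(3,0) = 2
Tile 14: (3,3)->(3,1) = 2
Sum: 2 + 2 + 3 + 1 + 4 + 1 + 2 + 2 + 1 + 2 + 4 + 3 + 3 + 2 + 2 = 34

Answer: 34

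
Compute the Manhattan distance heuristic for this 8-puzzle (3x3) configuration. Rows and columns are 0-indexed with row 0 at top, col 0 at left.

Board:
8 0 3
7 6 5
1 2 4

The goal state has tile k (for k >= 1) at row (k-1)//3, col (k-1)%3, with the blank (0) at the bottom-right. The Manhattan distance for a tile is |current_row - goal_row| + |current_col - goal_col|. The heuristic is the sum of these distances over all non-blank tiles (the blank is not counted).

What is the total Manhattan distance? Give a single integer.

Tile 8: at (0,0), goal (2,1), distance |0-2|+|0-1| = 3
Tile 3: at (0,2), goal (0,2), distance |0-0|+|2-2| = 0
Tile 7: at (1,0), goal (2,0), distance |1-2|+|0-0| = 1
Tile 6: at (1,1), goal (1,2), distance |1-1|+|1-2| = 1
Tile 5: at (1,2), goal (1,1), distance |1-1|+|2-1| = 1
Tile 1: at (2,0), goal (0,0), distance |2-0|+|0-0| = 2
Tile 2: at (2,1), goal (0,1), distance |2-0|+|1-1| = 2
Tile 4: at (2,2), goal (1,0), distance |2-1|+|2-0| = 3
Sum: 3 + 0 + 1 + 1 + 1 + 2 + 2 + 3 = 13

Answer: 13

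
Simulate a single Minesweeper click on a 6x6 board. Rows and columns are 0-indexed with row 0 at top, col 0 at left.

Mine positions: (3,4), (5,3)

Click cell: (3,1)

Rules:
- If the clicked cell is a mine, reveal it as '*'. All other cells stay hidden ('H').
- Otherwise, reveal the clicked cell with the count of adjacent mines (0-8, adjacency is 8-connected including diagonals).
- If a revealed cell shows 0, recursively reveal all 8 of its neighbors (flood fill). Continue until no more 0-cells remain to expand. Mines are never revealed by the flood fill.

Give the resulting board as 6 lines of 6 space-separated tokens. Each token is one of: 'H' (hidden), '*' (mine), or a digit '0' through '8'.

0 0 0 0 0 0
0 0 0 0 0 0
0 0 0 1 1 1
0 0 0 1 H H
0 0 1 2 H H
0 0 1 H H H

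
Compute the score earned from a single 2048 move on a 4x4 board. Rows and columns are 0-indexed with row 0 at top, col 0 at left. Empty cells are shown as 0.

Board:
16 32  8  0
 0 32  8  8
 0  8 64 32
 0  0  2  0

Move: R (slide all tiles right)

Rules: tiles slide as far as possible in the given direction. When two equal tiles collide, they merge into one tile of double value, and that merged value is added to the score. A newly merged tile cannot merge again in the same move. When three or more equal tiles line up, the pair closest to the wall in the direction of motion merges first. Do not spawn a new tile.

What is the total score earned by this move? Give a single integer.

Slide right:
row 0: [16, 32, 8, 0] -> [0, 16, 32, 8]  score +0 (running 0)
row 1: [0, 32, 8, 8] -> [0, 0, 32, 16]  score +16 (running 16)
row 2: [0, 8, 64, 32] -> [0, 8, 64, 32]  score +0 (running 16)
row 3: [0, 0, 2, 0] -> [0, 0, 0, 2]  score +0 (running 16)
Board after move:
 0 16 32  8
 0  0 32 16
 0  8 64 32
 0  0  0  2

Answer: 16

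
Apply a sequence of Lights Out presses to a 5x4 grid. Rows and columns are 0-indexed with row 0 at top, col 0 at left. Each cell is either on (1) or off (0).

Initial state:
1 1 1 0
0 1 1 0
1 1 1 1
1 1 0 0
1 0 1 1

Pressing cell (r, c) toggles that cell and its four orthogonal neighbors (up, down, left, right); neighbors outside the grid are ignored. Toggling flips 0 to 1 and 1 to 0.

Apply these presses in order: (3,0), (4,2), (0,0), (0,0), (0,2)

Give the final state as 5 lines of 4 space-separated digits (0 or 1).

Answer: 1 0 0 1
0 1 0 0
0 1 1 1
0 0 1 0
0 1 0 0

Derivation:
After press 1 at (3,0):
1 1 1 0
0 1 1 0
0 1 1 1
0 0 0 0
0 0 1 1

After press 2 at (4,2):
1 1 1 0
0 1 1 0
0 1 1 1
0 0 1 0
0 1 0 0

After press 3 at (0,0):
0 0 1 0
1 1 1 0
0 1 1 1
0 0 1 0
0 1 0 0

After press 4 at (0,0):
1 1 1 0
0 1 1 0
0 1 1 1
0 0 1 0
0 1 0 0

After press 5 at (0,2):
1 0 0 1
0 1 0 0
0 1 1 1
0 0 1 0
0 1 0 0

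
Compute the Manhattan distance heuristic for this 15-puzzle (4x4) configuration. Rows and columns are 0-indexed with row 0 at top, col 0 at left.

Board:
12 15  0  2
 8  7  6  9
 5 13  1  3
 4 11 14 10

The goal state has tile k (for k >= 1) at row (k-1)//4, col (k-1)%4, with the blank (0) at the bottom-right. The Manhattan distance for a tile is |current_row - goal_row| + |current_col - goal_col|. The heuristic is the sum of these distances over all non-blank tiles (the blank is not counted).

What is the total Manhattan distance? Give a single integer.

Answer: 42

Derivation:
Tile 12: (0,0)->(2,3) = 5
Tile 15: (0,1)->(3,2) = 4
Tile 2: (0,3)->(0,1) = 2
Tile 8: (1,0)->(1,3) = 3
Tile 7: (1,1)->(1,2) = 1
Tile 6: (1,2)->(1,1) = 1
Tile 9: (1,3)->(2,0) = 4
Tile 5: (2,0)->(1,0) = 1
Tile 13: (2,1)->(3,0) = 2
Tile 1: (2,2)->(0,0) = 4
Tile 3: (2,3)->(0,2) = 3
Tile 4: (3,0)->(0,3) = 6
Tile 11: (3,1)->(2,2) = 2
Tile 14: (3,2)->(3,1) = 1
Tile 10: (3,3)->(2,1) = 3
Sum: 5 + 4 + 2 + 3 + 1 + 1 + 4 + 1 + 2 + 4 + 3 + 6 + 2 + 1 + 3 = 42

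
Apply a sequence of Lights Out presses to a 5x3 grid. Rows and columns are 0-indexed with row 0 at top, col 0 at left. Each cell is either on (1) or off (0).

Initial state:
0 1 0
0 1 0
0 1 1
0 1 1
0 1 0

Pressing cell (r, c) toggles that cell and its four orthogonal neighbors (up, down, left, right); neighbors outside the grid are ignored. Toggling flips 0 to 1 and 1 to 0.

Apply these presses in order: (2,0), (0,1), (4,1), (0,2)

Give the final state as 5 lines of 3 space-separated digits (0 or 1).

Answer: 1 1 0
1 0 1
1 0 1
1 0 1
1 0 1

Derivation:
After press 1 at (2,0):
0 1 0
1 1 0
1 0 1
1 1 1
0 1 0

After press 2 at (0,1):
1 0 1
1 0 0
1 0 1
1 1 1
0 1 0

After press 3 at (4,1):
1 0 1
1 0 0
1 0 1
1 0 1
1 0 1

After press 4 at (0,2):
1 1 0
1 0 1
1 0 1
1 0 1
1 0 1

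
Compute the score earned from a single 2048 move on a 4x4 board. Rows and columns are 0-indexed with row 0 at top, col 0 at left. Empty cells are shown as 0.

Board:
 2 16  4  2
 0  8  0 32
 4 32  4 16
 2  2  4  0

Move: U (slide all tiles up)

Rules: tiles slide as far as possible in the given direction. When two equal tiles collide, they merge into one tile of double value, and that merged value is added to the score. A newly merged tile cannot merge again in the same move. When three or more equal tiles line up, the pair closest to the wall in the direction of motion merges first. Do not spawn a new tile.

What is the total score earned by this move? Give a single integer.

Answer: 8

Derivation:
Slide up:
col 0: [2, 0, 4, 2] -> [2, 4, 2, 0]  score +0 (running 0)
col 1: [16, 8, 32, 2] -> [16, 8, 32, 2]  score +0 (running 0)
col 2: [4, 0, 4, 4] -> [8, 4, 0, 0]  score +8 (running 8)
col 3: [2, 32, 16, 0] -> [2, 32, 16, 0]  score +0 (running 8)
Board after move:
 2 16  8  2
 4  8  4 32
 2 32  0 16
 0  2  0  0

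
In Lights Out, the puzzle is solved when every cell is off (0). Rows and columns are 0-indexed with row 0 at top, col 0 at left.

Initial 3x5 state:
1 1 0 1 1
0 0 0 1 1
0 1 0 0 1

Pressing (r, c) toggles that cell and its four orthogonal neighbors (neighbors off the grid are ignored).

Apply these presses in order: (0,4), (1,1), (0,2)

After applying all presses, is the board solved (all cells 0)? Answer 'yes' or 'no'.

After press 1 at (0,4):
1 1 0 0 0
0 0 0 1 0
0 1 0 0 1

After press 2 at (1,1):
1 0 0 0 0
1 1 1 1 0
0 0 0 0 1

After press 3 at (0,2):
1 1 1 1 0
1 1 0 1 0
0 0 0 0 1

Lights still on: 8

Answer: no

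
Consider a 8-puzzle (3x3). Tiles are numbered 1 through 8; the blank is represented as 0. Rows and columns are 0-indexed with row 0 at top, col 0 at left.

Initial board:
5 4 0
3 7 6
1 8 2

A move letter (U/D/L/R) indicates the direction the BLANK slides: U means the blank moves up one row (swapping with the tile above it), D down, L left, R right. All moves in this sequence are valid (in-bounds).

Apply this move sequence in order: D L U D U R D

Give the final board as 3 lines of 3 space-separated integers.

Answer: 5 6 7
3 4 0
1 8 2

Derivation:
After move 1 (D):
5 4 6
3 7 0
1 8 2

After move 2 (L):
5 4 6
3 0 7
1 8 2

After move 3 (U):
5 0 6
3 4 7
1 8 2

After move 4 (D):
5 4 6
3 0 7
1 8 2

After move 5 (U):
5 0 6
3 4 7
1 8 2

After move 6 (R):
5 6 0
3 4 7
1 8 2

After move 7 (D):
5 6 7
3 4 0
1 8 2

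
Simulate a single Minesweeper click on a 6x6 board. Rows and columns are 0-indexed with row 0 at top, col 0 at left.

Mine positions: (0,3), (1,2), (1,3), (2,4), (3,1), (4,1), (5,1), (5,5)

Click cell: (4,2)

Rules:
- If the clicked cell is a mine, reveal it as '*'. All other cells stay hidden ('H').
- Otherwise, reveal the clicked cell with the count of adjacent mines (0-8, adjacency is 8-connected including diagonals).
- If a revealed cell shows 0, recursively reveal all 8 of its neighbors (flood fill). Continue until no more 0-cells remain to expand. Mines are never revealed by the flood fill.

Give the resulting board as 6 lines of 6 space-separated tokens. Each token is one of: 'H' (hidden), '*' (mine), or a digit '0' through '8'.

H H H H H H
H H H H H H
H H H H H H
H H H H H H
H H 3 H H H
H H H H H H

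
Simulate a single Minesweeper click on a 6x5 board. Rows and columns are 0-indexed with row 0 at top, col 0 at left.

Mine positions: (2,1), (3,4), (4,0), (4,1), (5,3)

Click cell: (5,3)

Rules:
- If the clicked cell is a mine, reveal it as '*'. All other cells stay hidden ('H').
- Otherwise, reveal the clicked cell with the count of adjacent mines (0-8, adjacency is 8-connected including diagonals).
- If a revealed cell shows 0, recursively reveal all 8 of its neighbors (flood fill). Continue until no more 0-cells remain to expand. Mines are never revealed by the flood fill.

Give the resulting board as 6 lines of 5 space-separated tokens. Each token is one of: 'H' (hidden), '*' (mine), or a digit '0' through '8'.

H H H H H
H H H H H
H H H H H
H H H H H
H H H H H
H H H * H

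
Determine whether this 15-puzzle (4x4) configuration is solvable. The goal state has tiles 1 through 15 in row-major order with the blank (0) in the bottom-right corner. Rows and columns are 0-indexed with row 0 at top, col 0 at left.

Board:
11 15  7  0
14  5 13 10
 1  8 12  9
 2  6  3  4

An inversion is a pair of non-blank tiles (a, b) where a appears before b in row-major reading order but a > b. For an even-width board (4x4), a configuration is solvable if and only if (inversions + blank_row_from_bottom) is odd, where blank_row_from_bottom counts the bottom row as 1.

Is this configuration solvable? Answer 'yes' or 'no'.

Inversions: 75
Blank is in row 0 (0-indexed from top), which is row 4 counting from the bottom (bottom = 1).
75 + 4 = 79, which is odd, so the puzzle is solvable.

Answer: yes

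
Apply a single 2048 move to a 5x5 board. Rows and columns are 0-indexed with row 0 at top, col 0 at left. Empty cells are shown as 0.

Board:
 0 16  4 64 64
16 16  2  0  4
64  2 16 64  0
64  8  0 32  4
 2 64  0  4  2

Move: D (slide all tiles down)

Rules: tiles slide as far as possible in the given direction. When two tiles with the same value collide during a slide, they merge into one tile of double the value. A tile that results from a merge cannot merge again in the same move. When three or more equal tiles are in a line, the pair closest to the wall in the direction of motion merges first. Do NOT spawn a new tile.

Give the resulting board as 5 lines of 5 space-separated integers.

Slide down:
col 0: [0, 16, 64, 64, 2] -> [0, 0, 16, 128, 2]
col 1: [16, 16, 2, 8, 64] -> [0, 32, 2, 8, 64]
col 2: [4, 2, 16, 0, 0] -> [0, 0, 4, 2, 16]
col 3: [64, 0, 64, 32, 4] -> [0, 0, 128, 32, 4]
col 4: [64, 4, 0, 4, 2] -> [0, 0, 64, 8, 2]

Answer:   0   0   0   0   0
  0  32   0   0   0
 16   2   4 128  64
128   8   2  32   8
  2  64  16   4   2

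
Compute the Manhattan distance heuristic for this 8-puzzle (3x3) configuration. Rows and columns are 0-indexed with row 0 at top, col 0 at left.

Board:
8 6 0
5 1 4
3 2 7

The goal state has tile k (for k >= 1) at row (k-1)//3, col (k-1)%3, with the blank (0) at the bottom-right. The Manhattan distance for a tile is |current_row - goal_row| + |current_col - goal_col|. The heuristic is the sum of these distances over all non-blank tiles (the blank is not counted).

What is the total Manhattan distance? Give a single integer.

Answer: 18

Derivation:
Tile 8: at (0,0), goal (2,1), distance |0-2|+|0-1| = 3
Tile 6: at (0,1), goal (1,2), distance |0-1|+|1-2| = 2
Tile 5: at (1,0), goal (1,1), distance |1-1|+|0-1| = 1
Tile 1: at (1,1), goal (0,0), distance |1-0|+|1-0| = 2
Tile 4: at (1,2), goal (1,0), distance |1-1|+|2-0| = 2
Tile 3: at (2,0), goal (0,2), distance |2-0|+|0-2| = 4
Tile 2: at (2,1), goal (0,1), distance |2-0|+|1-1| = 2
Tile 7: at (2,2), goal (2,0), distance |2-2|+|2-0| = 2
Sum: 3 + 2 + 1 + 2 + 2 + 4 + 2 + 2 = 18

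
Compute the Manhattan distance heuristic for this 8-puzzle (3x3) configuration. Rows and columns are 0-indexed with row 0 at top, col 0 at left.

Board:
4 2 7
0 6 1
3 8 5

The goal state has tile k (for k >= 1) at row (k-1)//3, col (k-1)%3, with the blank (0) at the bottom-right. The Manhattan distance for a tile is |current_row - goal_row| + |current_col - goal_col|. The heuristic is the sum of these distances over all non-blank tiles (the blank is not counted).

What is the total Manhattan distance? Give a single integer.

Answer: 15

Derivation:
Tile 4: (0,0)->(1,0) = 1
Tile 2: (0,1)->(0,1) = 0
Tile 7: (0,2)->(2,0) = 4
Tile 6: (1,1)->(1,2) = 1
Tile 1: (1,2)->(0,0) = 3
Tile 3: (2,0)->(0,2) = 4
Tile 8: (2,1)->(2,1) = 0
Tile 5: (2,2)->(1,1) = 2
Sum: 1 + 0 + 4 + 1 + 3 + 4 + 0 + 2 = 15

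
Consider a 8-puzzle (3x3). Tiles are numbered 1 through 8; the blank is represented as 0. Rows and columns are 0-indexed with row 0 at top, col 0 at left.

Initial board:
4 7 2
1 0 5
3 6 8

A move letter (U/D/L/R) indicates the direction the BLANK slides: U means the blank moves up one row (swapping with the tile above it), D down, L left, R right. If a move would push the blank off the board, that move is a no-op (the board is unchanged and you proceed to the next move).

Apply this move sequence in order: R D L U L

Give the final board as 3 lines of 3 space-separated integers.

Answer: 4 7 2
0 1 8
3 5 6

Derivation:
After move 1 (R):
4 7 2
1 5 0
3 6 8

After move 2 (D):
4 7 2
1 5 8
3 6 0

After move 3 (L):
4 7 2
1 5 8
3 0 6

After move 4 (U):
4 7 2
1 0 8
3 5 6

After move 5 (L):
4 7 2
0 1 8
3 5 6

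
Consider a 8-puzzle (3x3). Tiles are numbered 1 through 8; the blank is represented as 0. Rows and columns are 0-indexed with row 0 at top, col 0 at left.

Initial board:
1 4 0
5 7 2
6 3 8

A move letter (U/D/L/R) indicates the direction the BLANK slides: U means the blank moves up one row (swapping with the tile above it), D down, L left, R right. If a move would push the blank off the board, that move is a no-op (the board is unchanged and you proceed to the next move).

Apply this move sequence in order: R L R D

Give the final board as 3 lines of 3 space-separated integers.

After move 1 (R):
1 4 0
5 7 2
6 3 8

After move 2 (L):
1 0 4
5 7 2
6 3 8

After move 3 (R):
1 4 0
5 7 2
6 3 8

After move 4 (D):
1 4 2
5 7 0
6 3 8

Answer: 1 4 2
5 7 0
6 3 8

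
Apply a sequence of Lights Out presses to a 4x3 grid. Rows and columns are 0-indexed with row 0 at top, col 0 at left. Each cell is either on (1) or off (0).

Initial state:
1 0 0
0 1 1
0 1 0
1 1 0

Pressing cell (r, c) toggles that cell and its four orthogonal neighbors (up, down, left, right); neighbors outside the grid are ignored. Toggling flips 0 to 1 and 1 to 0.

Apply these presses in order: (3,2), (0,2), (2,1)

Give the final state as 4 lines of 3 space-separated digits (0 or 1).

Answer: 1 1 1
0 0 0
1 0 0
1 1 1

Derivation:
After press 1 at (3,2):
1 0 0
0 1 1
0 1 1
1 0 1

After press 2 at (0,2):
1 1 1
0 1 0
0 1 1
1 0 1

After press 3 at (2,1):
1 1 1
0 0 0
1 0 0
1 1 1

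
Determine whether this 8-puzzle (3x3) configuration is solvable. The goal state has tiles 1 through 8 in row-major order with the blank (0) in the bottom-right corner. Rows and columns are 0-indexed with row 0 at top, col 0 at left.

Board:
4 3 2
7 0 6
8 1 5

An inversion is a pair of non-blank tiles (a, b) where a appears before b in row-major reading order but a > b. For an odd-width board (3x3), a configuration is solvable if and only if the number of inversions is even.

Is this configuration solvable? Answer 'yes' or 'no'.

Inversions (pairs i<j in row-major order where tile[i] > tile[j] > 0): 13
13 is odd, so the puzzle is not solvable.

Answer: no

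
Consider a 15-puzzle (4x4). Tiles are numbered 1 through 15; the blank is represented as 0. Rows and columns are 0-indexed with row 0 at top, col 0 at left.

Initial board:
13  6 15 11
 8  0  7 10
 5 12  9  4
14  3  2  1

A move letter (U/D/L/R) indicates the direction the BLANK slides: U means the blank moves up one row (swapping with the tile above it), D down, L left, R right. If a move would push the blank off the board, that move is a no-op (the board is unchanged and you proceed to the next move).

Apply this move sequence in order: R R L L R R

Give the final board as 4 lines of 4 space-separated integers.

After move 1 (R):
13  6 15 11
 8  7  0 10
 5 12  9  4
14  3  2  1

After move 2 (R):
13  6 15 11
 8  7 10  0
 5 12  9  4
14  3  2  1

After move 3 (L):
13  6 15 11
 8  7  0 10
 5 12  9  4
14  3  2  1

After move 4 (L):
13  6 15 11
 8  0  7 10
 5 12  9  4
14  3  2  1

After move 5 (R):
13  6 15 11
 8  7  0 10
 5 12  9  4
14  3  2  1

After move 6 (R):
13  6 15 11
 8  7 10  0
 5 12  9  4
14  3  2  1

Answer: 13  6 15 11
 8  7 10  0
 5 12  9  4
14  3  2  1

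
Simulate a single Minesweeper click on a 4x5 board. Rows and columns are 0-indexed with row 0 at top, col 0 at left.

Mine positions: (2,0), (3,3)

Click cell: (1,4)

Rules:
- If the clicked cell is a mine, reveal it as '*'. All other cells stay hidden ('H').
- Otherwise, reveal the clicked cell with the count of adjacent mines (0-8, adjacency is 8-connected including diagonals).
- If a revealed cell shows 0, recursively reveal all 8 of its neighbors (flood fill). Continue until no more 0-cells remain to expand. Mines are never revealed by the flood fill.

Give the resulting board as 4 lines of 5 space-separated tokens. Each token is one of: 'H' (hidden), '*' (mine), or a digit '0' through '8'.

0 0 0 0 0
1 1 0 0 0
H 1 1 1 1
H H H H H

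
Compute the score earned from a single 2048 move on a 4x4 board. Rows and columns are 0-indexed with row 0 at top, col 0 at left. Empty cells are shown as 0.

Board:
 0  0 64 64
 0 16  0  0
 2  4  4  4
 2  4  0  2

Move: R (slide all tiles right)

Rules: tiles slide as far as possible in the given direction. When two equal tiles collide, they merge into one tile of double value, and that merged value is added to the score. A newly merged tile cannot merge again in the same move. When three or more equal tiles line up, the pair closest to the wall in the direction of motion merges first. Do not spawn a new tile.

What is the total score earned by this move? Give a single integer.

Slide right:
row 0: [0, 0, 64, 64] -> [0, 0, 0, 128]  score +128 (running 128)
row 1: [0, 16, 0, 0] -> [0, 0, 0, 16]  score +0 (running 128)
row 2: [2, 4, 4, 4] -> [0, 2, 4, 8]  score +8 (running 136)
row 3: [2, 4, 0, 2] -> [0, 2, 4, 2]  score +0 (running 136)
Board after move:
  0   0   0 128
  0   0   0  16
  0   2   4   8
  0   2   4   2

Answer: 136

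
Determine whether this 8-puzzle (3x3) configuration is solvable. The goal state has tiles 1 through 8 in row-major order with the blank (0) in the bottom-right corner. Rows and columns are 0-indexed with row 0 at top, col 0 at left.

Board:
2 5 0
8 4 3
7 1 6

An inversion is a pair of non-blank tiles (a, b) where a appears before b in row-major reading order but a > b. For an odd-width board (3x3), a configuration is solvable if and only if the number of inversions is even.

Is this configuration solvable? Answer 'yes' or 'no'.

Answer: yes

Derivation:
Inversions (pairs i<j in row-major order where tile[i] > tile[j] > 0): 14
14 is even, so the puzzle is solvable.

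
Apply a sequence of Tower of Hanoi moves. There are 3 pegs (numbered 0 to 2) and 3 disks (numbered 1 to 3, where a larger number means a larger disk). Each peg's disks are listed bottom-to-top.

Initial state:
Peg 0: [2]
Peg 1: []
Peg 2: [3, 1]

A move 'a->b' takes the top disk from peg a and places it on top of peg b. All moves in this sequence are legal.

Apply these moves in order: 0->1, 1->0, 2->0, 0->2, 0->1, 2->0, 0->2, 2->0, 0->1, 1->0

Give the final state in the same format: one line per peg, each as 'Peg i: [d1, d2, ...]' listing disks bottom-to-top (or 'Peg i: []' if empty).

After move 1 (0->1):
Peg 0: []
Peg 1: [2]
Peg 2: [3, 1]

After move 2 (1->0):
Peg 0: [2]
Peg 1: []
Peg 2: [3, 1]

After move 3 (2->0):
Peg 0: [2, 1]
Peg 1: []
Peg 2: [3]

After move 4 (0->2):
Peg 0: [2]
Peg 1: []
Peg 2: [3, 1]

After move 5 (0->1):
Peg 0: []
Peg 1: [2]
Peg 2: [3, 1]

After move 6 (2->0):
Peg 0: [1]
Peg 1: [2]
Peg 2: [3]

After move 7 (0->2):
Peg 0: []
Peg 1: [2]
Peg 2: [3, 1]

After move 8 (2->0):
Peg 0: [1]
Peg 1: [2]
Peg 2: [3]

After move 9 (0->1):
Peg 0: []
Peg 1: [2, 1]
Peg 2: [3]

After move 10 (1->0):
Peg 0: [1]
Peg 1: [2]
Peg 2: [3]

Answer: Peg 0: [1]
Peg 1: [2]
Peg 2: [3]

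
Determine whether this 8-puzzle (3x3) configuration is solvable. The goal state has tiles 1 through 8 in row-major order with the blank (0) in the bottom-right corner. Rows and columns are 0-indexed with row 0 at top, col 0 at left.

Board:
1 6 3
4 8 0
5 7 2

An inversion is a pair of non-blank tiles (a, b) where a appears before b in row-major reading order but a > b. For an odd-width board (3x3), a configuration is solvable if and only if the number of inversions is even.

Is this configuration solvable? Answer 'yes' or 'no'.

Answer: no

Derivation:
Inversions (pairs i<j in row-major order where tile[i] > tile[j] > 0): 11
11 is odd, so the puzzle is not solvable.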